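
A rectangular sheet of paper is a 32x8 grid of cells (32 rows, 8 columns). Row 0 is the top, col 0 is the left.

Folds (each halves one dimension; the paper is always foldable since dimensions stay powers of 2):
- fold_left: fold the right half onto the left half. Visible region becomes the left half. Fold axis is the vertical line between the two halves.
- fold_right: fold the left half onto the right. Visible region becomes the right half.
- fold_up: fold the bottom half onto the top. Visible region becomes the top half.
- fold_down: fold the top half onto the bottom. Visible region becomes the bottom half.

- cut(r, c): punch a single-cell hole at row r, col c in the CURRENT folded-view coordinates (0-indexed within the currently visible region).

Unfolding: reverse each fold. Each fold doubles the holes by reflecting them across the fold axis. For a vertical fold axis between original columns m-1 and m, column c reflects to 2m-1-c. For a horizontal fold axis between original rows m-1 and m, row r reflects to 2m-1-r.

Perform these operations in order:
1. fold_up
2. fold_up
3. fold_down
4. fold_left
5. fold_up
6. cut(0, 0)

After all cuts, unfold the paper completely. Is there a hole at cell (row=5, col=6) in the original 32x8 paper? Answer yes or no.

Op 1 fold_up: fold axis h@16; visible region now rows[0,16) x cols[0,8) = 16x8
Op 2 fold_up: fold axis h@8; visible region now rows[0,8) x cols[0,8) = 8x8
Op 3 fold_down: fold axis h@4; visible region now rows[4,8) x cols[0,8) = 4x8
Op 4 fold_left: fold axis v@4; visible region now rows[4,8) x cols[0,4) = 4x4
Op 5 fold_up: fold axis h@6; visible region now rows[4,6) x cols[0,4) = 2x4
Op 6 cut(0, 0): punch at orig (4,0); cuts so far [(4, 0)]; region rows[4,6) x cols[0,4) = 2x4
Unfold 1 (reflect across h@6): 2 holes -> [(4, 0), (7, 0)]
Unfold 2 (reflect across v@4): 4 holes -> [(4, 0), (4, 7), (7, 0), (7, 7)]
Unfold 3 (reflect across h@4): 8 holes -> [(0, 0), (0, 7), (3, 0), (3, 7), (4, 0), (4, 7), (7, 0), (7, 7)]
Unfold 4 (reflect across h@8): 16 holes -> [(0, 0), (0, 7), (3, 0), (3, 7), (4, 0), (4, 7), (7, 0), (7, 7), (8, 0), (8, 7), (11, 0), (11, 7), (12, 0), (12, 7), (15, 0), (15, 7)]
Unfold 5 (reflect across h@16): 32 holes -> [(0, 0), (0, 7), (3, 0), (3, 7), (4, 0), (4, 7), (7, 0), (7, 7), (8, 0), (8, 7), (11, 0), (11, 7), (12, 0), (12, 7), (15, 0), (15, 7), (16, 0), (16, 7), (19, 0), (19, 7), (20, 0), (20, 7), (23, 0), (23, 7), (24, 0), (24, 7), (27, 0), (27, 7), (28, 0), (28, 7), (31, 0), (31, 7)]
Holes: [(0, 0), (0, 7), (3, 0), (3, 7), (4, 0), (4, 7), (7, 0), (7, 7), (8, 0), (8, 7), (11, 0), (11, 7), (12, 0), (12, 7), (15, 0), (15, 7), (16, 0), (16, 7), (19, 0), (19, 7), (20, 0), (20, 7), (23, 0), (23, 7), (24, 0), (24, 7), (27, 0), (27, 7), (28, 0), (28, 7), (31, 0), (31, 7)]

Answer: no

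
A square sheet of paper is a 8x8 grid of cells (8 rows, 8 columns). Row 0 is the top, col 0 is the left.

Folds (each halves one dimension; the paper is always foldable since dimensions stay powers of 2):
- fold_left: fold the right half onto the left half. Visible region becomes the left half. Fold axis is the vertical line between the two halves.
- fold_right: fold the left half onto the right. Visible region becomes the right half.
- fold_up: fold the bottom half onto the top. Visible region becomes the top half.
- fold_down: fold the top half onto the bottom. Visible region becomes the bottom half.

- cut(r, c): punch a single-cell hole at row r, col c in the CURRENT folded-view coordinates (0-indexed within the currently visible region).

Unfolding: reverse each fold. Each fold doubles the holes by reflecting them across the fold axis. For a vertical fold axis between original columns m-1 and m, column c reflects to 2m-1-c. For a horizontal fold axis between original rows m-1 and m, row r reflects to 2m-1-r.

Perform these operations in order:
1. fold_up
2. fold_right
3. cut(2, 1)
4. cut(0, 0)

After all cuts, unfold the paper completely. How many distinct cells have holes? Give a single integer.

Op 1 fold_up: fold axis h@4; visible region now rows[0,4) x cols[0,8) = 4x8
Op 2 fold_right: fold axis v@4; visible region now rows[0,4) x cols[4,8) = 4x4
Op 3 cut(2, 1): punch at orig (2,5); cuts so far [(2, 5)]; region rows[0,4) x cols[4,8) = 4x4
Op 4 cut(0, 0): punch at orig (0,4); cuts so far [(0, 4), (2, 5)]; region rows[0,4) x cols[4,8) = 4x4
Unfold 1 (reflect across v@4): 4 holes -> [(0, 3), (0, 4), (2, 2), (2, 5)]
Unfold 2 (reflect across h@4): 8 holes -> [(0, 3), (0, 4), (2, 2), (2, 5), (5, 2), (5, 5), (7, 3), (7, 4)]

Answer: 8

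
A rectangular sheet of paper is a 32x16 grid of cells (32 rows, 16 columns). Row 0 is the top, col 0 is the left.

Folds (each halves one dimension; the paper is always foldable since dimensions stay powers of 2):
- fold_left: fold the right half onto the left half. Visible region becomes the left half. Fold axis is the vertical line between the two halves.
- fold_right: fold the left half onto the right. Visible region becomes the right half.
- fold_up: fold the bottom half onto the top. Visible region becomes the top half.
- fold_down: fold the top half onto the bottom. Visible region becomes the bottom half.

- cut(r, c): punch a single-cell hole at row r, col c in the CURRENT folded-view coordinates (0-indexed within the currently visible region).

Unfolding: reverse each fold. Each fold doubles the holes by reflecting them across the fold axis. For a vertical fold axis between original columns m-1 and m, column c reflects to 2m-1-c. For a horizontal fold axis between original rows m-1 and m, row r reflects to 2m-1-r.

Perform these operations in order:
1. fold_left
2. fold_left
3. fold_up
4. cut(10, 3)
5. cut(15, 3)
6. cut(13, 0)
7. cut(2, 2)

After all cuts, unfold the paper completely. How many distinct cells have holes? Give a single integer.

Answer: 32

Derivation:
Op 1 fold_left: fold axis v@8; visible region now rows[0,32) x cols[0,8) = 32x8
Op 2 fold_left: fold axis v@4; visible region now rows[0,32) x cols[0,4) = 32x4
Op 3 fold_up: fold axis h@16; visible region now rows[0,16) x cols[0,4) = 16x4
Op 4 cut(10, 3): punch at orig (10,3); cuts so far [(10, 3)]; region rows[0,16) x cols[0,4) = 16x4
Op 5 cut(15, 3): punch at orig (15,3); cuts so far [(10, 3), (15, 3)]; region rows[0,16) x cols[0,4) = 16x4
Op 6 cut(13, 0): punch at orig (13,0); cuts so far [(10, 3), (13, 0), (15, 3)]; region rows[0,16) x cols[0,4) = 16x4
Op 7 cut(2, 2): punch at orig (2,2); cuts so far [(2, 2), (10, 3), (13, 0), (15, 3)]; region rows[0,16) x cols[0,4) = 16x4
Unfold 1 (reflect across h@16): 8 holes -> [(2, 2), (10, 3), (13, 0), (15, 3), (16, 3), (18, 0), (21, 3), (29, 2)]
Unfold 2 (reflect across v@4): 16 holes -> [(2, 2), (2, 5), (10, 3), (10, 4), (13, 0), (13, 7), (15, 3), (15, 4), (16, 3), (16, 4), (18, 0), (18, 7), (21, 3), (21, 4), (29, 2), (29, 5)]
Unfold 3 (reflect across v@8): 32 holes -> [(2, 2), (2, 5), (2, 10), (2, 13), (10, 3), (10, 4), (10, 11), (10, 12), (13, 0), (13, 7), (13, 8), (13, 15), (15, 3), (15, 4), (15, 11), (15, 12), (16, 3), (16, 4), (16, 11), (16, 12), (18, 0), (18, 7), (18, 8), (18, 15), (21, 3), (21, 4), (21, 11), (21, 12), (29, 2), (29, 5), (29, 10), (29, 13)]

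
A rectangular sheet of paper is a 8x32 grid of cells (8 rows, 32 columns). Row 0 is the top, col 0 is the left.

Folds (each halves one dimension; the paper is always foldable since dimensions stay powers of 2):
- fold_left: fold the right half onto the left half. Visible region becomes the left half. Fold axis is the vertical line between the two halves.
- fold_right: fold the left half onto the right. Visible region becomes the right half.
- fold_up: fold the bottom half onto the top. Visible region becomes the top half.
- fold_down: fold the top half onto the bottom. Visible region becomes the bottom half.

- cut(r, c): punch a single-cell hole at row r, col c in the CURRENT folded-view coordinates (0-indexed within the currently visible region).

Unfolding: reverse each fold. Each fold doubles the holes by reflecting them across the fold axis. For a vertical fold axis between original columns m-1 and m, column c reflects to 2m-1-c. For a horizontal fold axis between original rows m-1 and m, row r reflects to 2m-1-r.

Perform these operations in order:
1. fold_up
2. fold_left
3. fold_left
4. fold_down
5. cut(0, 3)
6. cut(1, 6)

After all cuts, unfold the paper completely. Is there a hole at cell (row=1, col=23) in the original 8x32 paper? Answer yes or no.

Op 1 fold_up: fold axis h@4; visible region now rows[0,4) x cols[0,32) = 4x32
Op 2 fold_left: fold axis v@16; visible region now rows[0,4) x cols[0,16) = 4x16
Op 3 fold_left: fold axis v@8; visible region now rows[0,4) x cols[0,8) = 4x8
Op 4 fold_down: fold axis h@2; visible region now rows[2,4) x cols[0,8) = 2x8
Op 5 cut(0, 3): punch at orig (2,3); cuts so far [(2, 3)]; region rows[2,4) x cols[0,8) = 2x8
Op 6 cut(1, 6): punch at orig (3,6); cuts so far [(2, 3), (3, 6)]; region rows[2,4) x cols[0,8) = 2x8
Unfold 1 (reflect across h@2): 4 holes -> [(0, 6), (1, 3), (2, 3), (3, 6)]
Unfold 2 (reflect across v@8): 8 holes -> [(0, 6), (0, 9), (1, 3), (1, 12), (2, 3), (2, 12), (3, 6), (3, 9)]
Unfold 3 (reflect across v@16): 16 holes -> [(0, 6), (0, 9), (0, 22), (0, 25), (1, 3), (1, 12), (1, 19), (1, 28), (2, 3), (2, 12), (2, 19), (2, 28), (3, 6), (3, 9), (3, 22), (3, 25)]
Unfold 4 (reflect across h@4): 32 holes -> [(0, 6), (0, 9), (0, 22), (0, 25), (1, 3), (1, 12), (1, 19), (1, 28), (2, 3), (2, 12), (2, 19), (2, 28), (3, 6), (3, 9), (3, 22), (3, 25), (4, 6), (4, 9), (4, 22), (4, 25), (5, 3), (5, 12), (5, 19), (5, 28), (6, 3), (6, 12), (6, 19), (6, 28), (7, 6), (7, 9), (7, 22), (7, 25)]
Holes: [(0, 6), (0, 9), (0, 22), (0, 25), (1, 3), (1, 12), (1, 19), (1, 28), (2, 3), (2, 12), (2, 19), (2, 28), (3, 6), (3, 9), (3, 22), (3, 25), (4, 6), (4, 9), (4, 22), (4, 25), (5, 3), (5, 12), (5, 19), (5, 28), (6, 3), (6, 12), (6, 19), (6, 28), (7, 6), (7, 9), (7, 22), (7, 25)]

Answer: no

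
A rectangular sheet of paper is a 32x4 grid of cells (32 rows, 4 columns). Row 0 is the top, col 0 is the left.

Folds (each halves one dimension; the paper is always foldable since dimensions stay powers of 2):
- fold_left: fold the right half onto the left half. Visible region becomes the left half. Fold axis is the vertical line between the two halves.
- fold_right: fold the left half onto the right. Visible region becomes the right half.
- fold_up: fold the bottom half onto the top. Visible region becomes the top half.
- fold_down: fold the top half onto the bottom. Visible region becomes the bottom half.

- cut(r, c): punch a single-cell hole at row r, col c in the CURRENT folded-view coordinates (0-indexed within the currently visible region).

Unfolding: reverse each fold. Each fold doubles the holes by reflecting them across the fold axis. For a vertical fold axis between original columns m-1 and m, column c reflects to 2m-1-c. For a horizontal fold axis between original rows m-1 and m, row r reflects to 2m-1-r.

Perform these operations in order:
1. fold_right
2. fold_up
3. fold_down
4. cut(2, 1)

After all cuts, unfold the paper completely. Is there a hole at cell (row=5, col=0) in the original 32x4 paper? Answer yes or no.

Op 1 fold_right: fold axis v@2; visible region now rows[0,32) x cols[2,4) = 32x2
Op 2 fold_up: fold axis h@16; visible region now rows[0,16) x cols[2,4) = 16x2
Op 3 fold_down: fold axis h@8; visible region now rows[8,16) x cols[2,4) = 8x2
Op 4 cut(2, 1): punch at orig (10,3); cuts so far [(10, 3)]; region rows[8,16) x cols[2,4) = 8x2
Unfold 1 (reflect across h@8): 2 holes -> [(5, 3), (10, 3)]
Unfold 2 (reflect across h@16): 4 holes -> [(5, 3), (10, 3), (21, 3), (26, 3)]
Unfold 3 (reflect across v@2): 8 holes -> [(5, 0), (5, 3), (10, 0), (10, 3), (21, 0), (21, 3), (26, 0), (26, 3)]
Holes: [(5, 0), (5, 3), (10, 0), (10, 3), (21, 0), (21, 3), (26, 0), (26, 3)]

Answer: yes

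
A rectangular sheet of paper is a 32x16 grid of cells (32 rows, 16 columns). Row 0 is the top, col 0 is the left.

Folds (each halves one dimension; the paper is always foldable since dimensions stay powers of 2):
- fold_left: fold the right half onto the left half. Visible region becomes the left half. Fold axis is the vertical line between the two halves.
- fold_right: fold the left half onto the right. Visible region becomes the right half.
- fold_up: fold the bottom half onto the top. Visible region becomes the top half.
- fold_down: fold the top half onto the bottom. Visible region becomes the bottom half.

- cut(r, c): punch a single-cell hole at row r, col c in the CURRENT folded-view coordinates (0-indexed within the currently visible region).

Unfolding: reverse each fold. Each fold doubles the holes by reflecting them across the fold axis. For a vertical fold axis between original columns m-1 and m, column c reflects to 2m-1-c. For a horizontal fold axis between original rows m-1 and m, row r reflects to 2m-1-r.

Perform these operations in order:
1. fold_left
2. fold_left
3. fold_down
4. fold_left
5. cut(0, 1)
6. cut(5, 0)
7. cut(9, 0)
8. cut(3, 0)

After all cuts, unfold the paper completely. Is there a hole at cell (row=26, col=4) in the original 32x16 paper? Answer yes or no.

Answer: no

Derivation:
Op 1 fold_left: fold axis v@8; visible region now rows[0,32) x cols[0,8) = 32x8
Op 2 fold_left: fold axis v@4; visible region now rows[0,32) x cols[0,4) = 32x4
Op 3 fold_down: fold axis h@16; visible region now rows[16,32) x cols[0,4) = 16x4
Op 4 fold_left: fold axis v@2; visible region now rows[16,32) x cols[0,2) = 16x2
Op 5 cut(0, 1): punch at orig (16,1); cuts so far [(16, 1)]; region rows[16,32) x cols[0,2) = 16x2
Op 6 cut(5, 0): punch at orig (21,0); cuts so far [(16, 1), (21, 0)]; region rows[16,32) x cols[0,2) = 16x2
Op 7 cut(9, 0): punch at orig (25,0); cuts so far [(16, 1), (21, 0), (25, 0)]; region rows[16,32) x cols[0,2) = 16x2
Op 8 cut(3, 0): punch at orig (19,0); cuts so far [(16, 1), (19, 0), (21, 0), (25, 0)]; region rows[16,32) x cols[0,2) = 16x2
Unfold 1 (reflect across v@2): 8 holes -> [(16, 1), (16, 2), (19, 0), (19, 3), (21, 0), (21, 3), (25, 0), (25, 3)]
Unfold 2 (reflect across h@16): 16 holes -> [(6, 0), (6, 3), (10, 0), (10, 3), (12, 0), (12, 3), (15, 1), (15, 2), (16, 1), (16, 2), (19, 0), (19, 3), (21, 0), (21, 3), (25, 0), (25, 3)]
Unfold 3 (reflect across v@4): 32 holes -> [(6, 0), (6, 3), (6, 4), (6, 7), (10, 0), (10, 3), (10, 4), (10, 7), (12, 0), (12, 3), (12, 4), (12, 7), (15, 1), (15, 2), (15, 5), (15, 6), (16, 1), (16, 2), (16, 5), (16, 6), (19, 0), (19, 3), (19, 4), (19, 7), (21, 0), (21, 3), (21, 4), (21, 7), (25, 0), (25, 3), (25, 4), (25, 7)]
Unfold 4 (reflect across v@8): 64 holes -> [(6, 0), (6, 3), (6, 4), (6, 7), (6, 8), (6, 11), (6, 12), (6, 15), (10, 0), (10, 3), (10, 4), (10, 7), (10, 8), (10, 11), (10, 12), (10, 15), (12, 0), (12, 3), (12, 4), (12, 7), (12, 8), (12, 11), (12, 12), (12, 15), (15, 1), (15, 2), (15, 5), (15, 6), (15, 9), (15, 10), (15, 13), (15, 14), (16, 1), (16, 2), (16, 5), (16, 6), (16, 9), (16, 10), (16, 13), (16, 14), (19, 0), (19, 3), (19, 4), (19, 7), (19, 8), (19, 11), (19, 12), (19, 15), (21, 0), (21, 3), (21, 4), (21, 7), (21, 8), (21, 11), (21, 12), (21, 15), (25, 0), (25, 3), (25, 4), (25, 7), (25, 8), (25, 11), (25, 12), (25, 15)]
Holes: [(6, 0), (6, 3), (6, 4), (6, 7), (6, 8), (6, 11), (6, 12), (6, 15), (10, 0), (10, 3), (10, 4), (10, 7), (10, 8), (10, 11), (10, 12), (10, 15), (12, 0), (12, 3), (12, 4), (12, 7), (12, 8), (12, 11), (12, 12), (12, 15), (15, 1), (15, 2), (15, 5), (15, 6), (15, 9), (15, 10), (15, 13), (15, 14), (16, 1), (16, 2), (16, 5), (16, 6), (16, 9), (16, 10), (16, 13), (16, 14), (19, 0), (19, 3), (19, 4), (19, 7), (19, 8), (19, 11), (19, 12), (19, 15), (21, 0), (21, 3), (21, 4), (21, 7), (21, 8), (21, 11), (21, 12), (21, 15), (25, 0), (25, 3), (25, 4), (25, 7), (25, 8), (25, 11), (25, 12), (25, 15)]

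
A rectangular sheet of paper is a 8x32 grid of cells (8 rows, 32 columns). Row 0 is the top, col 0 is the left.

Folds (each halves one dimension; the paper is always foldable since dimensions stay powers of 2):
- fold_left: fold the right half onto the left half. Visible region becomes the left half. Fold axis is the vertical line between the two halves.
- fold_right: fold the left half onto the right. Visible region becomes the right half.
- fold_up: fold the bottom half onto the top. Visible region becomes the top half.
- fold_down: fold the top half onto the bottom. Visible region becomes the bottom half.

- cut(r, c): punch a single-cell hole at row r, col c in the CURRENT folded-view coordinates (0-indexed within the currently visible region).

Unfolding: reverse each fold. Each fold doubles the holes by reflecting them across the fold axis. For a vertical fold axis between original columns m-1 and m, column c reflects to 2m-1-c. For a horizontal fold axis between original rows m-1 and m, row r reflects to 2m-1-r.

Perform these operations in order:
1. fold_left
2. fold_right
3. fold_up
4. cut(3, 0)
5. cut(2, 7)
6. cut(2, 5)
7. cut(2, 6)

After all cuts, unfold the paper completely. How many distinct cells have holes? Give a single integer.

Op 1 fold_left: fold axis v@16; visible region now rows[0,8) x cols[0,16) = 8x16
Op 2 fold_right: fold axis v@8; visible region now rows[0,8) x cols[8,16) = 8x8
Op 3 fold_up: fold axis h@4; visible region now rows[0,4) x cols[8,16) = 4x8
Op 4 cut(3, 0): punch at orig (3,8); cuts so far [(3, 8)]; region rows[0,4) x cols[8,16) = 4x8
Op 5 cut(2, 7): punch at orig (2,15); cuts so far [(2, 15), (3, 8)]; region rows[0,4) x cols[8,16) = 4x8
Op 6 cut(2, 5): punch at orig (2,13); cuts so far [(2, 13), (2, 15), (3, 8)]; region rows[0,4) x cols[8,16) = 4x8
Op 7 cut(2, 6): punch at orig (2,14); cuts so far [(2, 13), (2, 14), (2, 15), (3, 8)]; region rows[0,4) x cols[8,16) = 4x8
Unfold 1 (reflect across h@4): 8 holes -> [(2, 13), (2, 14), (2, 15), (3, 8), (4, 8), (5, 13), (5, 14), (5, 15)]
Unfold 2 (reflect across v@8): 16 holes -> [(2, 0), (2, 1), (2, 2), (2, 13), (2, 14), (2, 15), (3, 7), (3, 8), (4, 7), (4, 8), (5, 0), (5, 1), (5, 2), (5, 13), (5, 14), (5, 15)]
Unfold 3 (reflect across v@16): 32 holes -> [(2, 0), (2, 1), (2, 2), (2, 13), (2, 14), (2, 15), (2, 16), (2, 17), (2, 18), (2, 29), (2, 30), (2, 31), (3, 7), (3, 8), (3, 23), (3, 24), (4, 7), (4, 8), (4, 23), (4, 24), (5, 0), (5, 1), (5, 2), (5, 13), (5, 14), (5, 15), (5, 16), (5, 17), (5, 18), (5, 29), (5, 30), (5, 31)]

Answer: 32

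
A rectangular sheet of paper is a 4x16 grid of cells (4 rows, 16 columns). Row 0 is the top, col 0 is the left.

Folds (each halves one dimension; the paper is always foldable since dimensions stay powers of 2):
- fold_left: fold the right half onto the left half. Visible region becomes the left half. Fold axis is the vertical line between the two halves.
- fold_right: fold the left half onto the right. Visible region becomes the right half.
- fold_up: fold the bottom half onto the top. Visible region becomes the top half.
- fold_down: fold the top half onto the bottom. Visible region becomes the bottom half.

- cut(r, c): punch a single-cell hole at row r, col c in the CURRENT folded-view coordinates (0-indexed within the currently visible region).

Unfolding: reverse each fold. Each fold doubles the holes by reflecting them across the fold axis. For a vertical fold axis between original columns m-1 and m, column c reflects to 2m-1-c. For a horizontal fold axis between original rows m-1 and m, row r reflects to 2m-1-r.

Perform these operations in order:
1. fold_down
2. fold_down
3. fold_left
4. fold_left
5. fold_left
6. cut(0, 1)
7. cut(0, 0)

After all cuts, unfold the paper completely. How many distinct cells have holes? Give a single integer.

Op 1 fold_down: fold axis h@2; visible region now rows[2,4) x cols[0,16) = 2x16
Op 2 fold_down: fold axis h@3; visible region now rows[3,4) x cols[0,16) = 1x16
Op 3 fold_left: fold axis v@8; visible region now rows[3,4) x cols[0,8) = 1x8
Op 4 fold_left: fold axis v@4; visible region now rows[3,4) x cols[0,4) = 1x4
Op 5 fold_left: fold axis v@2; visible region now rows[3,4) x cols[0,2) = 1x2
Op 6 cut(0, 1): punch at orig (3,1); cuts so far [(3, 1)]; region rows[3,4) x cols[0,2) = 1x2
Op 7 cut(0, 0): punch at orig (3,0); cuts so far [(3, 0), (3, 1)]; region rows[3,4) x cols[0,2) = 1x2
Unfold 1 (reflect across v@2): 4 holes -> [(3, 0), (3, 1), (3, 2), (3, 3)]
Unfold 2 (reflect across v@4): 8 holes -> [(3, 0), (3, 1), (3, 2), (3, 3), (3, 4), (3, 5), (3, 6), (3, 7)]
Unfold 3 (reflect across v@8): 16 holes -> [(3, 0), (3, 1), (3, 2), (3, 3), (3, 4), (3, 5), (3, 6), (3, 7), (3, 8), (3, 9), (3, 10), (3, 11), (3, 12), (3, 13), (3, 14), (3, 15)]
Unfold 4 (reflect across h@3): 32 holes -> [(2, 0), (2, 1), (2, 2), (2, 3), (2, 4), (2, 5), (2, 6), (2, 7), (2, 8), (2, 9), (2, 10), (2, 11), (2, 12), (2, 13), (2, 14), (2, 15), (3, 0), (3, 1), (3, 2), (3, 3), (3, 4), (3, 5), (3, 6), (3, 7), (3, 8), (3, 9), (3, 10), (3, 11), (3, 12), (3, 13), (3, 14), (3, 15)]
Unfold 5 (reflect across h@2): 64 holes -> [(0, 0), (0, 1), (0, 2), (0, 3), (0, 4), (0, 5), (0, 6), (0, 7), (0, 8), (0, 9), (0, 10), (0, 11), (0, 12), (0, 13), (0, 14), (0, 15), (1, 0), (1, 1), (1, 2), (1, 3), (1, 4), (1, 5), (1, 6), (1, 7), (1, 8), (1, 9), (1, 10), (1, 11), (1, 12), (1, 13), (1, 14), (1, 15), (2, 0), (2, 1), (2, 2), (2, 3), (2, 4), (2, 5), (2, 6), (2, 7), (2, 8), (2, 9), (2, 10), (2, 11), (2, 12), (2, 13), (2, 14), (2, 15), (3, 0), (3, 1), (3, 2), (3, 3), (3, 4), (3, 5), (3, 6), (3, 7), (3, 8), (3, 9), (3, 10), (3, 11), (3, 12), (3, 13), (3, 14), (3, 15)]

Answer: 64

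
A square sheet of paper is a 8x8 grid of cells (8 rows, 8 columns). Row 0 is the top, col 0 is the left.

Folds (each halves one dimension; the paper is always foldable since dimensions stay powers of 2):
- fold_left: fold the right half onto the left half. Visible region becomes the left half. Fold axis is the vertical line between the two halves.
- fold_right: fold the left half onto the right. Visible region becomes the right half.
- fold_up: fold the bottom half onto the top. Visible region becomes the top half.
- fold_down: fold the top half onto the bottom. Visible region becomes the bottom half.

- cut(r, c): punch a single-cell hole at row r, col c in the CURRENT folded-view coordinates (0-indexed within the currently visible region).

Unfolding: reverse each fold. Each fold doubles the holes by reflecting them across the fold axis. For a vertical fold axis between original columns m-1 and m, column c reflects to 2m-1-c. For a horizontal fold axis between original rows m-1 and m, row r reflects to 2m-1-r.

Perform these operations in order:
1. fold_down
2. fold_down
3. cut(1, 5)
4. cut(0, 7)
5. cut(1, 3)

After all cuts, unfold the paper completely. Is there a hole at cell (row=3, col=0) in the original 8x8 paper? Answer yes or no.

Answer: no

Derivation:
Op 1 fold_down: fold axis h@4; visible region now rows[4,8) x cols[0,8) = 4x8
Op 2 fold_down: fold axis h@6; visible region now rows[6,8) x cols[0,8) = 2x8
Op 3 cut(1, 5): punch at orig (7,5); cuts so far [(7, 5)]; region rows[6,8) x cols[0,8) = 2x8
Op 4 cut(0, 7): punch at orig (6,7); cuts so far [(6, 7), (7, 5)]; region rows[6,8) x cols[0,8) = 2x8
Op 5 cut(1, 3): punch at orig (7,3); cuts so far [(6, 7), (7, 3), (7, 5)]; region rows[6,8) x cols[0,8) = 2x8
Unfold 1 (reflect across h@6): 6 holes -> [(4, 3), (4, 5), (5, 7), (6, 7), (7, 3), (7, 5)]
Unfold 2 (reflect across h@4): 12 holes -> [(0, 3), (0, 5), (1, 7), (2, 7), (3, 3), (3, 5), (4, 3), (4, 5), (5, 7), (6, 7), (7, 3), (7, 5)]
Holes: [(0, 3), (0, 5), (1, 7), (2, 7), (3, 3), (3, 5), (4, 3), (4, 5), (5, 7), (6, 7), (7, 3), (7, 5)]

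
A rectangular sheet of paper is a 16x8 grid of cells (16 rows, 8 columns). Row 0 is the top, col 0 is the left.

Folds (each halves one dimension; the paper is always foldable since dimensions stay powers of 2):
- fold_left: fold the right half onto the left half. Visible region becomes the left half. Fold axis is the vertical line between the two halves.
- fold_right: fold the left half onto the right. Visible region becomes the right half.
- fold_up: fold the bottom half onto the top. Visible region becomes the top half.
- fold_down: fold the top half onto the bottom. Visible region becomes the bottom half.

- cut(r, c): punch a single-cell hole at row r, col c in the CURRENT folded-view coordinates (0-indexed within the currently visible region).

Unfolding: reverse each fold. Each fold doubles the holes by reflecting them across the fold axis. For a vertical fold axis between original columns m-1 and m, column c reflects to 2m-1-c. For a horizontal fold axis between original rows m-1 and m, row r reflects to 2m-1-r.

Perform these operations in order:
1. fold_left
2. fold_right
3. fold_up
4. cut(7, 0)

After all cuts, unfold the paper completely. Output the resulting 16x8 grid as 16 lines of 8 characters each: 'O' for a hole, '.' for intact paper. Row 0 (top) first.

Answer: ........
........
........
........
........
........
........
.OO..OO.
.OO..OO.
........
........
........
........
........
........
........

Derivation:
Op 1 fold_left: fold axis v@4; visible region now rows[0,16) x cols[0,4) = 16x4
Op 2 fold_right: fold axis v@2; visible region now rows[0,16) x cols[2,4) = 16x2
Op 3 fold_up: fold axis h@8; visible region now rows[0,8) x cols[2,4) = 8x2
Op 4 cut(7, 0): punch at orig (7,2); cuts so far [(7, 2)]; region rows[0,8) x cols[2,4) = 8x2
Unfold 1 (reflect across h@8): 2 holes -> [(7, 2), (8, 2)]
Unfold 2 (reflect across v@2): 4 holes -> [(7, 1), (7, 2), (8, 1), (8, 2)]
Unfold 3 (reflect across v@4): 8 holes -> [(7, 1), (7, 2), (7, 5), (7, 6), (8, 1), (8, 2), (8, 5), (8, 6)]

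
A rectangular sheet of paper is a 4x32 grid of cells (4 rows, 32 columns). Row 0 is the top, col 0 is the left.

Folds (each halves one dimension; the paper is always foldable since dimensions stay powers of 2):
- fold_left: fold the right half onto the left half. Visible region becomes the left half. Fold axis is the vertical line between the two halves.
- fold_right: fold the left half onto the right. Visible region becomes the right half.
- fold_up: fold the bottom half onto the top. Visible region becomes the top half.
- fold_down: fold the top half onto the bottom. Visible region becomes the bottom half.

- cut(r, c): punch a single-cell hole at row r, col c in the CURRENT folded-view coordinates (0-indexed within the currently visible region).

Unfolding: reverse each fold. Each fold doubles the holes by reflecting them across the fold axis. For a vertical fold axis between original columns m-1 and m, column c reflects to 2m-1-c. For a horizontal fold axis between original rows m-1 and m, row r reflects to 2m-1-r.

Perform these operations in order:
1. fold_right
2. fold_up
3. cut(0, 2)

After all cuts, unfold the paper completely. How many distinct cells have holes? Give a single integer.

Op 1 fold_right: fold axis v@16; visible region now rows[0,4) x cols[16,32) = 4x16
Op 2 fold_up: fold axis h@2; visible region now rows[0,2) x cols[16,32) = 2x16
Op 3 cut(0, 2): punch at orig (0,18); cuts so far [(0, 18)]; region rows[0,2) x cols[16,32) = 2x16
Unfold 1 (reflect across h@2): 2 holes -> [(0, 18), (3, 18)]
Unfold 2 (reflect across v@16): 4 holes -> [(0, 13), (0, 18), (3, 13), (3, 18)]

Answer: 4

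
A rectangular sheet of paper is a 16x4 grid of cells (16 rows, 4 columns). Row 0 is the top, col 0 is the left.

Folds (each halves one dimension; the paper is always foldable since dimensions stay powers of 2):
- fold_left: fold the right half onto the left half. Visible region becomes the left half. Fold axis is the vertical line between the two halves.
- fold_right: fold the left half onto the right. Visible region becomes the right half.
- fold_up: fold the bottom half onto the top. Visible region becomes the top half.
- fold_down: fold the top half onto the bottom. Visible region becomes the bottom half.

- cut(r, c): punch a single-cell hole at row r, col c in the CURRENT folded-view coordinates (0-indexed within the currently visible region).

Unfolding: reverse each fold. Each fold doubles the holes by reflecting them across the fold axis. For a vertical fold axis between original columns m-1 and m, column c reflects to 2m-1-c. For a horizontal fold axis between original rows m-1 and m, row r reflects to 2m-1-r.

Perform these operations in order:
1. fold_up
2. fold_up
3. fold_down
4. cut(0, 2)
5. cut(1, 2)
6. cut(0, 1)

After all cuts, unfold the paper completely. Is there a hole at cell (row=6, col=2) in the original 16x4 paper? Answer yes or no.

Op 1 fold_up: fold axis h@8; visible region now rows[0,8) x cols[0,4) = 8x4
Op 2 fold_up: fold axis h@4; visible region now rows[0,4) x cols[0,4) = 4x4
Op 3 fold_down: fold axis h@2; visible region now rows[2,4) x cols[0,4) = 2x4
Op 4 cut(0, 2): punch at orig (2,2); cuts so far [(2, 2)]; region rows[2,4) x cols[0,4) = 2x4
Op 5 cut(1, 2): punch at orig (3,2); cuts so far [(2, 2), (3, 2)]; region rows[2,4) x cols[0,4) = 2x4
Op 6 cut(0, 1): punch at orig (2,1); cuts so far [(2, 1), (2, 2), (3, 2)]; region rows[2,4) x cols[0,4) = 2x4
Unfold 1 (reflect across h@2): 6 holes -> [(0, 2), (1, 1), (1, 2), (2, 1), (2, 2), (3, 2)]
Unfold 2 (reflect across h@4): 12 holes -> [(0, 2), (1, 1), (1, 2), (2, 1), (2, 2), (3, 2), (4, 2), (5, 1), (5, 2), (6, 1), (6, 2), (7, 2)]
Unfold 3 (reflect across h@8): 24 holes -> [(0, 2), (1, 1), (1, 2), (2, 1), (2, 2), (3, 2), (4, 2), (5, 1), (5, 2), (6, 1), (6, 2), (7, 2), (8, 2), (9, 1), (9, 2), (10, 1), (10, 2), (11, 2), (12, 2), (13, 1), (13, 2), (14, 1), (14, 2), (15, 2)]
Holes: [(0, 2), (1, 1), (1, 2), (2, 1), (2, 2), (3, 2), (4, 2), (5, 1), (5, 2), (6, 1), (6, 2), (7, 2), (8, 2), (9, 1), (9, 2), (10, 1), (10, 2), (11, 2), (12, 2), (13, 1), (13, 2), (14, 1), (14, 2), (15, 2)]

Answer: yes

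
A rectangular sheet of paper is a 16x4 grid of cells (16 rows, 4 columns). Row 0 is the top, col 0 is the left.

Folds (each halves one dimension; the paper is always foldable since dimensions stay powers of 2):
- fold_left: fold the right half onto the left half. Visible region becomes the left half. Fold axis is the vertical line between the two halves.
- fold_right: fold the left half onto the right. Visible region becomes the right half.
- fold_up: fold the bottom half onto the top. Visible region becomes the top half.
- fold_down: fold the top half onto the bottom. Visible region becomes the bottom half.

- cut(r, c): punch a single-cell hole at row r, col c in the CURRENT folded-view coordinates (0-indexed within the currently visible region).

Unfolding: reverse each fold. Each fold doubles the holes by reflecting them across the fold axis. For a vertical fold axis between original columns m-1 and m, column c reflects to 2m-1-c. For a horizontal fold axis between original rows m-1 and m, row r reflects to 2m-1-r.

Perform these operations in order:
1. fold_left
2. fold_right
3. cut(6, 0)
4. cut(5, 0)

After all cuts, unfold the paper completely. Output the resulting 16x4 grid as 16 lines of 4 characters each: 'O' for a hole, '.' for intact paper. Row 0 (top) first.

Op 1 fold_left: fold axis v@2; visible region now rows[0,16) x cols[0,2) = 16x2
Op 2 fold_right: fold axis v@1; visible region now rows[0,16) x cols[1,2) = 16x1
Op 3 cut(6, 0): punch at orig (6,1); cuts so far [(6, 1)]; region rows[0,16) x cols[1,2) = 16x1
Op 4 cut(5, 0): punch at orig (5,1); cuts so far [(5, 1), (6, 1)]; region rows[0,16) x cols[1,2) = 16x1
Unfold 1 (reflect across v@1): 4 holes -> [(5, 0), (5, 1), (6, 0), (6, 1)]
Unfold 2 (reflect across v@2): 8 holes -> [(5, 0), (5, 1), (5, 2), (5, 3), (6, 0), (6, 1), (6, 2), (6, 3)]

Answer: ....
....
....
....
....
OOOO
OOOO
....
....
....
....
....
....
....
....
....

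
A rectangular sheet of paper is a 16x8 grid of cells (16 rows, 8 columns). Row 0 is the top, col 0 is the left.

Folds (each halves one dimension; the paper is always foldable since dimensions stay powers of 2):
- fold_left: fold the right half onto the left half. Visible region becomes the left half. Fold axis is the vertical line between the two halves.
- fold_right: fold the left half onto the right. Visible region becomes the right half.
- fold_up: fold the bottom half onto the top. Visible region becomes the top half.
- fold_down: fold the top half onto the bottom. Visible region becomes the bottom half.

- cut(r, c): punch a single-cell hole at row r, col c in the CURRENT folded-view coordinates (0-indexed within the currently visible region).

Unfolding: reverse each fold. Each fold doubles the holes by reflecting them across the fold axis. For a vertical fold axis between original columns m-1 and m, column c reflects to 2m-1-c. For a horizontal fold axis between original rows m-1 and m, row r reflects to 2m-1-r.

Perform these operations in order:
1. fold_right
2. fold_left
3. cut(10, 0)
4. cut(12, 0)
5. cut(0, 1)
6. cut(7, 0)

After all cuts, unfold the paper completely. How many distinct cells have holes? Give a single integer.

Op 1 fold_right: fold axis v@4; visible region now rows[0,16) x cols[4,8) = 16x4
Op 2 fold_left: fold axis v@6; visible region now rows[0,16) x cols[4,6) = 16x2
Op 3 cut(10, 0): punch at orig (10,4); cuts so far [(10, 4)]; region rows[0,16) x cols[4,6) = 16x2
Op 4 cut(12, 0): punch at orig (12,4); cuts so far [(10, 4), (12, 4)]; region rows[0,16) x cols[4,6) = 16x2
Op 5 cut(0, 1): punch at orig (0,5); cuts so far [(0, 5), (10, 4), (12, 4)]; region rows[0,16) x cols[4,6) = 16x2
Op 6 cut(7, 0): punch at orig (7,4); cuts so far [(0, 5), (7, 4), (10, 4), (12, 4)]; region rows[0,16) x cols[4,6) = 16x2
Unfold 1 (reflect across v@6): 8 holes -> [(0, 5), (0, 6), (7, 4), (7, 7), (10, 4), (10, 7), (12, 4), (12, 7)]
Unfold 2 (reflect across v@4): 16 holes -> [(0, 1), (0, 2), (0, 5), (0, 6), (7, 0), (7, 3), (7, 4), (7, 7), (10, 0), (10, 3), (10, 4), (10, 7), (12, 0), (12, 3), (12, 4), (12, 7)]

Answer: 16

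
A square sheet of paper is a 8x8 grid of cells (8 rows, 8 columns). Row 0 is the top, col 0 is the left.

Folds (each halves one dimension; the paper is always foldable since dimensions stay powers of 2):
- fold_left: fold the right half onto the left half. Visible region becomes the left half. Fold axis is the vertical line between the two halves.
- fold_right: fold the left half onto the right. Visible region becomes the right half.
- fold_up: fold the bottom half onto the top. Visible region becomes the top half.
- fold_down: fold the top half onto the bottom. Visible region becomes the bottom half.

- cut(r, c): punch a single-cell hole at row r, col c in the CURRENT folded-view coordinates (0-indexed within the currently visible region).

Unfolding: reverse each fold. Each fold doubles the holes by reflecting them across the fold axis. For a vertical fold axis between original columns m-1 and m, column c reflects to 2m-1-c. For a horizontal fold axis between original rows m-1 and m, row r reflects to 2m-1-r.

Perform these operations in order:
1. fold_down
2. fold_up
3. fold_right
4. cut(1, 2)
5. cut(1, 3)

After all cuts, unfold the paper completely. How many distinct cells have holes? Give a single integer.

Answer: 16

Derivation:
Op 1 fold_down: fold axis h@4; visible region now rows[4,8) x cols[0,8) = 4x8
Op 2 fold_up: fold axis h@6; visible region now rows[4,6) x cols[0,8) = 2x8
Op 3 fold_right: fold axis v@4; visible region now rows[4,6) x cols[4,8) = 2x4
Op 4 cut(1, 2): punch at orig (5,6); cuts so far [(5, 6)]; region rows[4,6) x cols[4,8) = 2x4
Op 5 cut(1, 3): punch at orig (5,7); cuts so far [(5, 6), (5, 7)]; region rows[4,6) x cols[4,8) = 2x4
Unfold 1 (reflect across v@4): 4 holes -> [(5, 0), (5, 1), (5, 6), (5, 7)]
Unfold 2 (reflect across h@6): 8 holes -> [(5, 0), (5, 1), (5, 6), (5, 7), (6, 0), (6, 1), (6, 6), (6, 7)]
Unfold 3 (reflect across h@4): 16 holes -> [(1, 0), (1, 1), (1, 6), (1, 7), (2, 0), (2, 1), (2, 6), (2, 7), (5, 0), (5, 1), (5, 6), (5, 7), (6, 0), (6, 1), (6, 6), (6, 7)]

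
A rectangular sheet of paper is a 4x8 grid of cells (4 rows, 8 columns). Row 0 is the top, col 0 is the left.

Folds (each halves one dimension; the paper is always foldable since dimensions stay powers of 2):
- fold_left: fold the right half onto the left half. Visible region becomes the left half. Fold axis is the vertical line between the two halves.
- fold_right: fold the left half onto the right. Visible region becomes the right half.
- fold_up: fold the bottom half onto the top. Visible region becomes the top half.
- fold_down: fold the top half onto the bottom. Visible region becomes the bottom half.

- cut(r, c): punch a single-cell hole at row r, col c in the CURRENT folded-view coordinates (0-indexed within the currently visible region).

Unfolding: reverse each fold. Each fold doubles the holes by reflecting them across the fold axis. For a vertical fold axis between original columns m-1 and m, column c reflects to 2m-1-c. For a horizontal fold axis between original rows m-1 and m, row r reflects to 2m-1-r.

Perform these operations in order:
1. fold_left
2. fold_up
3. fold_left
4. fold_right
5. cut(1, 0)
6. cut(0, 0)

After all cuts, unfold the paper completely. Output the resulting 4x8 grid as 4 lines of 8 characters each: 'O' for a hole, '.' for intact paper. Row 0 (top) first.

Op 1 fold_left: fold axis v@4; visible region now rows[0,4) x cols[0,4) = 4x4
Op 2 fold_up: fold axis h@2; visible region now rows[0,2) x cols[0,4) = 2x4
Op 3 fold_left: fold axis v@2; visible region now rows[0,2) x cols[0,2) = 2x2
Op 4 fold_right: fold axis v@1; visible region now rows[0,2) x cols[1,2) = 2x1
Op 5 cut(1, 0): punch at orig (1,1); cuts so far [(1, 1)]; region rows[0,2) x cols[1,2) = 2x1
Op 6 cut(0, 0): punch at orig (0,1); cuts so far [(0, 1), (1, 1)]; region rows[0,2) x cols[1,2) = 2x1
Unfold 1 (reflect across v@1): 4 holes -> [(0, 0), (0, 1), (1, 0), (1, 1)]
Unfold 2 (reflect across v@2): 8 holes -> [(0, 0), (0, 1), (0, 2), (0, 3), (1, 0), (1, 1), (1, 2), (1, 3)]
Unfold 3 (reflect across h@2): 16 holes -> [(0, 0), (0, 1), (0, 2), (0, 3), (1, 0), (1, 1), (1, 2), (1, 3), (2, 0), (2, 1), (2, 2), (2, 3), (3, 0), (3, 1), (3, 2), (3, 3)]
Unfold 4 (reflect across v@4): 32 holes -> [(0, 0), (0, 1), (0, 2), (0, 3), (0, 4), (0, 5), (0, 6), (0, 7), (1, 0), (1, 1), (1, 2), (1, 3), (1, 4), (1, 5), (1, 6), (1, 7), (2, 0), (2, 1), (2, 2), (2, 3), (2, 4), (2, 5), (2, 6), (2, 7), (3, 0), (3, 1), (3, 2), (3, 3), (3, 4), (3, 5), (3, 6), (3, 7)]

Answer: OOOOOOOO
OOOOOOOO
OOOOOOOO
OOOOOOOO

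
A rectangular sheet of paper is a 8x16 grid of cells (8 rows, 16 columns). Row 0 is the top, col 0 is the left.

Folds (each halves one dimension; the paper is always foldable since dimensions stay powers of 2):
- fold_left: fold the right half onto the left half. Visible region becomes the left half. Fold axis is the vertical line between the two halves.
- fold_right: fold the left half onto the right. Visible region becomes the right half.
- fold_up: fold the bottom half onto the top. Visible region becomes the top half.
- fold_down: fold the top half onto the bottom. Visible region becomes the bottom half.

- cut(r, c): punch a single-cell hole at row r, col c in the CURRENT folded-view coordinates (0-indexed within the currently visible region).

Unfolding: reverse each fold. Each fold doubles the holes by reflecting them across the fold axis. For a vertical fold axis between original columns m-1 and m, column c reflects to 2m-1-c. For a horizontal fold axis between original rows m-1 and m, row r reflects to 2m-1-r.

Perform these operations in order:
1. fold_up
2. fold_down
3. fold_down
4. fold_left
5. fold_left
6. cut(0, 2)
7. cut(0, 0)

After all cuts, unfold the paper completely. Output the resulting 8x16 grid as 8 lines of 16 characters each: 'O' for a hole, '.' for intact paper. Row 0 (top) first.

Op 1 fold_up: fold axis h@4; visible region now rows[0,4) x cols[0,16) = 4x16
Op 2 fold_down: fold axis h@2; visible region now rows[2,4) x cols[0,16) = 2x16
Op 3 fold_down: fold axis h@3; visible region now rows[3,4) x cols[0,16) = 1x16
Op 4 fold_left: fold axis v@8; visible region now rows[3,4) x cols[0,8) = 1x8
Op 5 fold_left: fold axis v@4; visible region now rows[3,4) x cols[0,4) = 1x4
Op 6 cut(0, 2): punch at orig (3,2); cuts so far [(3, 2)]; region rows[3,4) x cols[0,4) = 1x4
Op 7 cut(0, 0): punch at orig (3,0); cuts so far [(3, 0), (3, 2)]; region rows[3,4) x cols[0,4) = 1x4
Unfold 1 (reflect across v@4): 4 holes -> [(3, 0), (3, 2), (3, 5), (3, 7)]
Unfold 2 (reflect across v@8): 8 holes -> [(3, 0), (3, 2), (3, 5), (3, 7), (3, 8), (3, 10), (3, 13), (3, 15)]
Unfold 3 (reflect across h@3): 16 holes -> [(2, 0), (2, 2), (2, 5), (2, 7), (2, 8), (2, 10), (2, 13), (2, 15), (3, 0), (3, 2), (3, 5), (3, 7), (3, 8), (3, 10), (3, 13), (3, 15)]
Unfold 4 (reflect across h@2): 32 holes -> [(0, 0), (0, 2), (0, 5), (0, 7), (0, 8), (0, 10), (0, 13), (0, 15), (1, 0), (1, 2), (1, 5), (1, 7), (1, 8), (1, 10), (1, 13), (1, 15), (2, 0), (2, 2), (2, 5), (2, 7), (2, 8), (2, 10), (2, 13), (2, 15), (3, 0), (3, 2), (3, 5), (3, 7), (3, 8), (3, 10), (3, 13), (3, 15)]
Unfold 5 (reflect across h@4): 64 holes -> [(0, 0), (0, 2), (0, 5), (0, 7), (0, 8), (0, 10), (0, 13), (0, 15), (1, 0), (1, 2), (1, 5), (1, 7), (1, 8), (1, 10), (1, 13), (1, 15), (2, 0), (2, 2), (2, 5), (2, 7), (2, 8), (2, 10), (2, 13), (2, 15), (3, 0), (3, 2), (3, 5), (3, 7), (3, 8), (3, 10), (3, 13), (3, 15), (4, 0), (4, 2), (4, 5), (4, 7), (4, 8), (4, 10), (4, 13), (4, 15), (5, 0), (5, 2), (5, 5), (5, 7), (5, 8), (5, 10), (5, 13), (5, 15), (6, 0), (6, 2), (6, 5), (6, 7), (6, 8), (6, 10), (6, 13), (6, 15), (7, 0), (7, 2), (7, 5), (7, 7), (7, 8), (7, 10), (7, 13), (7, 15)]

Answer: O.O..O.OO.O..O.O
O.O..O.OO.O..O.O
O.O..O.OO.O..O.O
O.O..O.OO.O..O.O
O.O..O.OO.O..O.O
O.O..O.OO.O..O.O
O.O..O.OO.O..O.O
O.O..O.OO.O..O.O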